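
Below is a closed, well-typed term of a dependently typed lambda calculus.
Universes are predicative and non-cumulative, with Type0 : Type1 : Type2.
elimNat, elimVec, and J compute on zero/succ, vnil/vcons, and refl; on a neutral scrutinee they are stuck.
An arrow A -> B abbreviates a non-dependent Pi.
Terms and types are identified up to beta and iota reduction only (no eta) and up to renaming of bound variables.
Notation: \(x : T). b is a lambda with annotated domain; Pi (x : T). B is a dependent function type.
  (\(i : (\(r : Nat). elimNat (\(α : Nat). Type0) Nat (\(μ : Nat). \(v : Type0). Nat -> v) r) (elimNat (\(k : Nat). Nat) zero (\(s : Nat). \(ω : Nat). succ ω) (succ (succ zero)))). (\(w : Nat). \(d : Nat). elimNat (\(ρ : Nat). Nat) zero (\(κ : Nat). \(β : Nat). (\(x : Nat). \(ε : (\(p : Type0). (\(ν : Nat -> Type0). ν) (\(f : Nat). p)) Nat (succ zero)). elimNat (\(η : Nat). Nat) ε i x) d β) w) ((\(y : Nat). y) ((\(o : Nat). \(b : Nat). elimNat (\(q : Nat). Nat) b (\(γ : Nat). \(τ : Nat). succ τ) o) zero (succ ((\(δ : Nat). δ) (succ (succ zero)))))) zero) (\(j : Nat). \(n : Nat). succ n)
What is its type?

the term's type:
  Nat


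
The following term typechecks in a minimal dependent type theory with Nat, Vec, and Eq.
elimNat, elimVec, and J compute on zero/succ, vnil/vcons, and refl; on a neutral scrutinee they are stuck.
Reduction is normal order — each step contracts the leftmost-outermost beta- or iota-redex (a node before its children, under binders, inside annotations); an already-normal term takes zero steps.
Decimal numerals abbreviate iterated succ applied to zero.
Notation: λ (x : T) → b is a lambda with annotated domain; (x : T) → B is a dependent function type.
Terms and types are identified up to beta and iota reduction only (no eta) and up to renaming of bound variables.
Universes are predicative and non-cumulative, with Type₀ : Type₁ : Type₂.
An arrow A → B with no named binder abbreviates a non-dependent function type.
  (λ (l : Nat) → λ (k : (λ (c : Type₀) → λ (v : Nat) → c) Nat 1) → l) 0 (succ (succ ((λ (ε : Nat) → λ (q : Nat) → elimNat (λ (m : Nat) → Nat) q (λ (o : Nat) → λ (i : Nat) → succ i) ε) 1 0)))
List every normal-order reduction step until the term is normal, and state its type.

normal-order reduction:
  (λ (l : Nat) → λ (k : (λ (c : Type₀) → λ (v : Nat) → c) Nat 1) → l) 0 (succ (succ ((λ (ε : Nat) → λ (q : Nat) → elimNat (λ (m : Nat) → Nat) q (λ (o : Nat) → λ (i : Nat) → succ i) ε) 1 0)))
  ~> (λ (l : (λ (k : Type₀) → λ (c : Nat) → k) Nat 1) → 0) (succ (succ ((λ (v : Nat) → λ (ε : Nat) → elimNat (λ (q : Nat) → Nat) ε (λ (m : Nat) → λ (o : Nat) → succ o) v) 1 0)))
  ~> 0
type:
  Nat


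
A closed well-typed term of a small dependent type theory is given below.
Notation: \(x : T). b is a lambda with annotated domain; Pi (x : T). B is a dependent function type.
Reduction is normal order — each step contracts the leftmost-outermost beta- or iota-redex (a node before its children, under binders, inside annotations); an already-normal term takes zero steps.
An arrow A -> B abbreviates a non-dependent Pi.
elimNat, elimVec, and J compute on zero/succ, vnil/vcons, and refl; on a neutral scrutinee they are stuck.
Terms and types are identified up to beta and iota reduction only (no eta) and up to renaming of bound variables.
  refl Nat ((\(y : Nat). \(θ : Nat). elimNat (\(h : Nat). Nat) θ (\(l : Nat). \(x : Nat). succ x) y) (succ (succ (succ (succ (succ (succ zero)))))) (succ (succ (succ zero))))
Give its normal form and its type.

reduced normal form:
  refl Nat (succ (succ (succ (succ (succ (succ (succ (succ (succ zero)))))))))
the term's type:
  Eq Nat (succ (succ (succ (succ (succ (succ (succ (succ (succ zero))))))))) (succ (succ (succ (succ (succ (succ (succ (succ (succ zero)))))))))
observation: the leftmost-outermost redex is a beta-redex, and normalization takes 21 steps.


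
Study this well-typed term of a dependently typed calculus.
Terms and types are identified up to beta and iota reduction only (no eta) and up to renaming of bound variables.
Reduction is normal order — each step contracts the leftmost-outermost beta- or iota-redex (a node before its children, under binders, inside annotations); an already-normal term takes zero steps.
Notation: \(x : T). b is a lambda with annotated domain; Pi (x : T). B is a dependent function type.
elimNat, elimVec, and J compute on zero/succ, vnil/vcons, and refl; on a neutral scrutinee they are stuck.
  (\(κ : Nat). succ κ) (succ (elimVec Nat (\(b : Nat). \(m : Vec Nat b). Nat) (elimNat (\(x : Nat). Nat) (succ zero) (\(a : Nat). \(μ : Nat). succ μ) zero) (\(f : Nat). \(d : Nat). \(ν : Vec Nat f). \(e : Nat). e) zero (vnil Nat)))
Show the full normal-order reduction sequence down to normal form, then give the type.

reduction (normal order):
  (\(κ : Nat). succ κ) (succ (elimVec Nat (\(b : Nat). \(m : Vec Nat b). Nat) (elimNat (\(x : Nat). Nat) (succ zero) (\(a : Nat). \(μ : Nat). succ μ) zero) (\(f : Nat). \(d : Nat). \(ν : Vec Nat f). \(e : Nat). e) zero (vnil Nat)))
  ~> succ (succ (elimVec Nat (\(κ : Nat). \(b : Vec Nat κ). Nat) (elimNat (\(m : Nat). Nat) (succ zero) (\(x : Nat). \(a : Nat). succ a) zero) (\(μ : Nat). \(f : Nat). \(d : Vec Nat μ). \(ν : Nat). ν) zero (vnil Nat)))
  ~> succ (succ (elimNat (\(κ : Nat). Nat) (succ zero) (\(b : Nat). \(m : Nat). succ m) zero))
  ~> succ (succ (succ zero))
type:
  Nat


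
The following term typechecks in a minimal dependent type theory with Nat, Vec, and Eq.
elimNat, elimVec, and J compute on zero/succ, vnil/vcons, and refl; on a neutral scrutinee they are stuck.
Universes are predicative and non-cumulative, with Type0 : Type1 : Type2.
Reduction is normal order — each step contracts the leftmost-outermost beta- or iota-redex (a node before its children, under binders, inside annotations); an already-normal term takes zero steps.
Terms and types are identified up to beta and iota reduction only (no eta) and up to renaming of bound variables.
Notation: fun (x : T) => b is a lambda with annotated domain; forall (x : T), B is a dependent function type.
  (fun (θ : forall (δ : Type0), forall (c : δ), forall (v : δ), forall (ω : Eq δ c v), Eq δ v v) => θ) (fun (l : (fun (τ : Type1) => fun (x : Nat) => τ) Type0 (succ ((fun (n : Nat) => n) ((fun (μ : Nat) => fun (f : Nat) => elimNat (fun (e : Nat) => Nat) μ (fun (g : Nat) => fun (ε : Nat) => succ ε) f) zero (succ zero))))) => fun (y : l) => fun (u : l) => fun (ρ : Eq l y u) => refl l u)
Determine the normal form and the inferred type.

normal form:
  fun (θ : Type0) => fun (δ : θ) => fun (c : θ) => fun (v : Eq θ δ c) => refl θ c
inferred type:
  forall (θ : Type0), forall (δ : θ), forall (c : θ), forall (v : Eq θ δ c), Eq θ c c


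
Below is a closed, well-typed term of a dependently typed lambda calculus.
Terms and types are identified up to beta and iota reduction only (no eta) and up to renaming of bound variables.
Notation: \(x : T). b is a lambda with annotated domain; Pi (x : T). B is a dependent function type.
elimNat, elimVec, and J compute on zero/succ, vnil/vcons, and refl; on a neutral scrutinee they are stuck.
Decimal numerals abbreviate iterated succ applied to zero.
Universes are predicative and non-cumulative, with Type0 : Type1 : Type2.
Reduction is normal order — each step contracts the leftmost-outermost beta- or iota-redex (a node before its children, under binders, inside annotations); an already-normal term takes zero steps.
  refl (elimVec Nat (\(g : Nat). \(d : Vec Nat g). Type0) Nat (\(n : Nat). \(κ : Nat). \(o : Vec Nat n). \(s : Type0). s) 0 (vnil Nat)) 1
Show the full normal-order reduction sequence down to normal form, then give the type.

normal-order reduction sequence:
  refl (elimVec Nat (\(g : Nat). \(d : Vec Nat g). Type0) Nat (\(n : Nat). \(κ : Nat). \(o : Vec Nat n). \(s : Type0). s) 0 (vnil Nat)) 1
  ~> refl Nat 1
the term's type:
  Eq Nat 1 1


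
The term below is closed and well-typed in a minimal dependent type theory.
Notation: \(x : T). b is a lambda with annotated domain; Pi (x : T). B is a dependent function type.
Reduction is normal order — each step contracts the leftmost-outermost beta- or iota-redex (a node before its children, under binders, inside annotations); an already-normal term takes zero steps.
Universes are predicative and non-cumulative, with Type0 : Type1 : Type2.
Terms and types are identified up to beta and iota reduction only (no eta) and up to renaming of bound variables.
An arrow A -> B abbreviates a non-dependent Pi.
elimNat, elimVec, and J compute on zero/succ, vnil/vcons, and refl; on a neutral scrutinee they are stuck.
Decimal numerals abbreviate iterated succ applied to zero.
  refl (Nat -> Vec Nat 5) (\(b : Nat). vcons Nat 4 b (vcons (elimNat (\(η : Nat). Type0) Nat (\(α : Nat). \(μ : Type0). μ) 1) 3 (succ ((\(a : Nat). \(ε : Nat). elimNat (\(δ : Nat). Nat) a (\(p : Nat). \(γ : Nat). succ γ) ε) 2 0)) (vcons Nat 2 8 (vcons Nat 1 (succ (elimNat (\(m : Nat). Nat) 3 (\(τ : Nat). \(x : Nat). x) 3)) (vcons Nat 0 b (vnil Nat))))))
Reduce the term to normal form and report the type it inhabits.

resulting normal form:
  refl (Nat -> Vec Nat 5) (\(b : Nat). vcons Nat 4 b (vcons Nat 3 3 (vcons Nat 2 8 (vcons Nat 1 4 (vcons Nat 0 b (vnil Nat))))))
the term's type:
  Eq (Nat -> Vec Nat 5) (\(b : Nat). vcons Nat 4 b (vcons Nat 3 3 (vcons Nat 2 8 (vcons Nat 1 4 (vcons Nat 0 b (vnil Nat)))))) (\(η : Nat). vcons Nat 4 η (vcons Nat 3 3 (vcons Nat 2 8 (vcons Nat 1 4 (vcons Nat 0 η (vnil Nat))))))


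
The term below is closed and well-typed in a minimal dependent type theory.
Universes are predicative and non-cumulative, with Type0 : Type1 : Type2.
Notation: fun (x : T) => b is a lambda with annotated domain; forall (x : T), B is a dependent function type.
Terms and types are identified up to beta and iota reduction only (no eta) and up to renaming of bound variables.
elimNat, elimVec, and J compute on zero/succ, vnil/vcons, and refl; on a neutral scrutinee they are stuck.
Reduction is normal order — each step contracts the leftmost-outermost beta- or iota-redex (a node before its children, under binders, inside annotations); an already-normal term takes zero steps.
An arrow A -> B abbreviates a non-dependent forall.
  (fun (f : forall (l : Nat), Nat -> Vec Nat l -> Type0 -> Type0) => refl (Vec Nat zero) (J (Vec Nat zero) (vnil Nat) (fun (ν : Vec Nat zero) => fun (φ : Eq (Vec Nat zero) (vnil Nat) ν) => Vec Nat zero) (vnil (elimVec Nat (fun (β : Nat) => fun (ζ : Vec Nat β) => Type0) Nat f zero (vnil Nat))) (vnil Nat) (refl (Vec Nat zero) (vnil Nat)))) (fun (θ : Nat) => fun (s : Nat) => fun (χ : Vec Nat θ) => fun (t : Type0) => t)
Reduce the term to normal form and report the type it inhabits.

resulting normal form:
  refl (Vec Nat zero) (vnil Nat)
inferred type:
  Eq (Vec Nat zero) (vnil Nat) (vnil Nat)


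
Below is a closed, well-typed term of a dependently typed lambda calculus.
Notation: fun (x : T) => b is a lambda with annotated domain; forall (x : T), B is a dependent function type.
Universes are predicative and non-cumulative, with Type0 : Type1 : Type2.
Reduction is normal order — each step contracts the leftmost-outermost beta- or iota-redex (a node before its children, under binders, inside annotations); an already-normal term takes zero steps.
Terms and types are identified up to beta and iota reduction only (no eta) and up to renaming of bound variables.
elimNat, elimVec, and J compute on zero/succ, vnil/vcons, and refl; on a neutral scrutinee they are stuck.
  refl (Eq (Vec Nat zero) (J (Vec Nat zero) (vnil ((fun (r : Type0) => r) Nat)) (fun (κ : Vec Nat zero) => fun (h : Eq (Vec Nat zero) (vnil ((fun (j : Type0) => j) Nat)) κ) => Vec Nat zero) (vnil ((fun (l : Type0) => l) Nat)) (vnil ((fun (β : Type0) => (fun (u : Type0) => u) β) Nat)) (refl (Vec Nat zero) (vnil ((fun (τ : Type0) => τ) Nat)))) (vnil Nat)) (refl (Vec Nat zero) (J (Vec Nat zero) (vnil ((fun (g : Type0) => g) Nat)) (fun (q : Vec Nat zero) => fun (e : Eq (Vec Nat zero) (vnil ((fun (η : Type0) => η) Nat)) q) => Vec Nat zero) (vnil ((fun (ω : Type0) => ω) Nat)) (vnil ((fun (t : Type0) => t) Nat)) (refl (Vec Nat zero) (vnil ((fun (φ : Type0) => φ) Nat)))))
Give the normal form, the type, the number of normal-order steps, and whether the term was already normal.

reduced normal form:
  refl (Eq (Vec Nat zero) (vnil Nat) (vnil Nat)) (refl (Vec Nat zero) (vnil Nat))
inferred type:
  Eq (Eq (Vec Nat zero) (vnil Nat) (vnil Nat)) (refl (Vec Nat zero) (vnil Nat)) (refl (Vec Nat zero) (vnil Nat))
normal-order step count: 4
term was already normal: no
first contracted redex: a J iota-redex


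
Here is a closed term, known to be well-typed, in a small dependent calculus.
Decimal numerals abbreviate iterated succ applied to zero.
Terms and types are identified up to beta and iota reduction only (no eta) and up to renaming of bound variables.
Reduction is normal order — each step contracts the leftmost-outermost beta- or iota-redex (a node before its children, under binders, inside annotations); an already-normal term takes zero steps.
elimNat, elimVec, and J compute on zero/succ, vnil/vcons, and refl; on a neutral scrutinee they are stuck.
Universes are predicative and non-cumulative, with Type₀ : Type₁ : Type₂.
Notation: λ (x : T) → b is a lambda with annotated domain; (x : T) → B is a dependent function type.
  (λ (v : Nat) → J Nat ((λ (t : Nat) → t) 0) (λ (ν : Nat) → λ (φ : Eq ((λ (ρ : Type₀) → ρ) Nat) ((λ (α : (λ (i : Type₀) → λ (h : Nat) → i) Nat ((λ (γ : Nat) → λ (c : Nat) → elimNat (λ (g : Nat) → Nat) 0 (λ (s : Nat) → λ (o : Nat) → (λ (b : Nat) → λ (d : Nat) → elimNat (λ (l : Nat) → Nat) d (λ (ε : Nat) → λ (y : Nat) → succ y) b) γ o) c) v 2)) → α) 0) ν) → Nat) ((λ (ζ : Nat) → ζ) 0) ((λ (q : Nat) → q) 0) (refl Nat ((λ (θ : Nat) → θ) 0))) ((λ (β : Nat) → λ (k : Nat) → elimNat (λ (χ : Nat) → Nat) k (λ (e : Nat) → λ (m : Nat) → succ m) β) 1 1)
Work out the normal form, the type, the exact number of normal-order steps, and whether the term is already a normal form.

normal form:
  0
type:
  Nat
normal-order step count: 3
started in normal form: no
first contracted redex: a beta-redex


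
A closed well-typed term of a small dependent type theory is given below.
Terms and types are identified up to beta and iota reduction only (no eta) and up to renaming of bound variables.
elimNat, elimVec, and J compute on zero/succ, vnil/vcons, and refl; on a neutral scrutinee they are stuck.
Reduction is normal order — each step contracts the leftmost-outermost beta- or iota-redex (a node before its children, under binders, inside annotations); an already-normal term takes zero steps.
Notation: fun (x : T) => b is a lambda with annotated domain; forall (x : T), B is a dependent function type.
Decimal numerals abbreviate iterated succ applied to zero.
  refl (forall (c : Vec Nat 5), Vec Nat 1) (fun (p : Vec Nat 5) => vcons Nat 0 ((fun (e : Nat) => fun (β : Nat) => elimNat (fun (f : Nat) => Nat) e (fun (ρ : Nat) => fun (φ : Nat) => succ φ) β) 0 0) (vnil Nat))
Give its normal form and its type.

resulting normal form:
  refl (forall (c : Vec Nat 5), Vec Nat 1) (fun (p : Vec Nat 5) => vcons Nat 0 0 (vnil Nat))
inferred type:
  Eq (forall (c : Vec Nat 5), Vec Nat 1) (fun (p : Vec Nat 5) => vcons Nat 0 0 (vnil Nat)) (fun (e : Vec Nat 5) => vcons Nat 0 0 (vnil Nat))
observation: 3 normal-order steps normalize the term, beginning with a beta-redex.


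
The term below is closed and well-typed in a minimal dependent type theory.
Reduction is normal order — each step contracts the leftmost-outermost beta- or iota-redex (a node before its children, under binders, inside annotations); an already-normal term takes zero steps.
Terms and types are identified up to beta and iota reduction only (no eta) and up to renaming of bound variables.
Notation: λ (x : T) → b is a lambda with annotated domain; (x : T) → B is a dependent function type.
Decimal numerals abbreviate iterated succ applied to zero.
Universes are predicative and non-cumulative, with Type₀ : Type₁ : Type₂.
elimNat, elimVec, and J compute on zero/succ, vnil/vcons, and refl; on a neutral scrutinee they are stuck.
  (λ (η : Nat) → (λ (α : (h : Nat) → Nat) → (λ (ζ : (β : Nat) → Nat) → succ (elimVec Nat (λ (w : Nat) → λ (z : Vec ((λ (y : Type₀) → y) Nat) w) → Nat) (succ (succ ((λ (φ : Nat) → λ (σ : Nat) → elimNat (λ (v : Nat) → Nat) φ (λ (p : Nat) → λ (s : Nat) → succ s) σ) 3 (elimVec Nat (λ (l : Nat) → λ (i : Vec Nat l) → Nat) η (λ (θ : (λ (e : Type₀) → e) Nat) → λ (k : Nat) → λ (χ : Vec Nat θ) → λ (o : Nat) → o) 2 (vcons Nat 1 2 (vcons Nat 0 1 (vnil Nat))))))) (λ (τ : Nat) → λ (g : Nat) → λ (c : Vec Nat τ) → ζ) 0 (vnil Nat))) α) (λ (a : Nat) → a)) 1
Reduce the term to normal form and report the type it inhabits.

normal form:
  7
the term's type:
  Nat
observation: reduction starts at a beta-redex, and 21 normal-order steps reach the normal form.


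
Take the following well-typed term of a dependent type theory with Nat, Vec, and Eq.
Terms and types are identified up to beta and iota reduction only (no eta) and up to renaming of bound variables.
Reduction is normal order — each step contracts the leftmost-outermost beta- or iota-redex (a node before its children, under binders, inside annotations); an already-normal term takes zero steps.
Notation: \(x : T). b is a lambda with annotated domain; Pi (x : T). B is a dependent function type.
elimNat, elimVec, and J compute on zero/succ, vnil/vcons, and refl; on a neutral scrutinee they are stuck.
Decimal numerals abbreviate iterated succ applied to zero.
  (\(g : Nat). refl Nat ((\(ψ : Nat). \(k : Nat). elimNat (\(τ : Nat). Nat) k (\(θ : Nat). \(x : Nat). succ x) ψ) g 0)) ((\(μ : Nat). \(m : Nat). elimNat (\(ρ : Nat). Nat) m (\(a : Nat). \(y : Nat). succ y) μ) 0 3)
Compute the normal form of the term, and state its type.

resulting normal form:
  refl Nat 3
type:
  Eq Nat 3 3
observation: reduction starts at a beta-redex, and 16 normal-order steps reach the normal form.


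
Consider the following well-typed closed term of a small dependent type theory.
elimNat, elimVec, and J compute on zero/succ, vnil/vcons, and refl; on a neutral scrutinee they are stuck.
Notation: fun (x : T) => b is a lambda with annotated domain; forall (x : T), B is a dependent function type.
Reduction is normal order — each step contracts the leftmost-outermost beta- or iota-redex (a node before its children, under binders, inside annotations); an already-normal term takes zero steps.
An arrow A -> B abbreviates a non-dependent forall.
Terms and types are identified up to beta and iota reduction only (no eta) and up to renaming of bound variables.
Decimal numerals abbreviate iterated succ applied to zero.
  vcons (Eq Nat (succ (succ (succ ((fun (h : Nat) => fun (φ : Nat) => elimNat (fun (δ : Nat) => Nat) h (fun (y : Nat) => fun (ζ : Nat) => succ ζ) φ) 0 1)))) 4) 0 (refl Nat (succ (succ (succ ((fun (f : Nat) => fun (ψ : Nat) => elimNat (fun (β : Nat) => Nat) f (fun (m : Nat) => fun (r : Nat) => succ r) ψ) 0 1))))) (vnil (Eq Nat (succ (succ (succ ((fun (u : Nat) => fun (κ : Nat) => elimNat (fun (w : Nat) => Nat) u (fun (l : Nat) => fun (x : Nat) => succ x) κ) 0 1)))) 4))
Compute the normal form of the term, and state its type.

normal form:
  vcons (Eq Nat 4 4) 0 (refl Nat 4) (vnil (Eq Nat 4 4))
inferred type:
  Vec (Eq Nat 4 4) 1
observation: the term reaches its normal form after 18 normal-order steps.


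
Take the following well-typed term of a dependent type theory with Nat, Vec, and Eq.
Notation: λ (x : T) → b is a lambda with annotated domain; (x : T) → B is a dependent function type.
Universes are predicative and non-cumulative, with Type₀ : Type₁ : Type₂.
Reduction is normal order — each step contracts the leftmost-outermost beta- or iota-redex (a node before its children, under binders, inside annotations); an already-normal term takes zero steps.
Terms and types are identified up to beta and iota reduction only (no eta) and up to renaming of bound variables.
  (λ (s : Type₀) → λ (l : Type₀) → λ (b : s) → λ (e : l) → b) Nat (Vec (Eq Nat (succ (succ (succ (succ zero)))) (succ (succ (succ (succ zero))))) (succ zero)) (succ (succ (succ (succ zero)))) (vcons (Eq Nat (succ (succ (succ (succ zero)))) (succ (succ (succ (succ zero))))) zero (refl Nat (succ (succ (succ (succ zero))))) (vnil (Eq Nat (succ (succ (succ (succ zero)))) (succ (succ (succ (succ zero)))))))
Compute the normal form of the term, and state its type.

resulting normal form:
  succ (succ (succ (succ zero)))
the term's type:
  Nat
observation: the term reaches its normal form after 4 normal-order steps.


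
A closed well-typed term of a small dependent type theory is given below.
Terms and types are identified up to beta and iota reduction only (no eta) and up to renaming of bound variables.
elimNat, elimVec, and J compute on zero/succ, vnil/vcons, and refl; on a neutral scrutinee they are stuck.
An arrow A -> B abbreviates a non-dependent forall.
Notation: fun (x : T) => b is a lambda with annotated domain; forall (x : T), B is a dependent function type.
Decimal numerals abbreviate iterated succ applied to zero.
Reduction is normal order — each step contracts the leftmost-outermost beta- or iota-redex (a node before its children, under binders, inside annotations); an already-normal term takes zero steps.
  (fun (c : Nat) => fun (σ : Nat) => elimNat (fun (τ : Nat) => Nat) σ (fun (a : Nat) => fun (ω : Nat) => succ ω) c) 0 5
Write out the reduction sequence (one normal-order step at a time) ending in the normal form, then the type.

normal-order reduction:
  (fun (c : Nat) => fun (σ : Nat) => elimNat (fun (τ : Nat) => Nat) σ (fun (a : Nat) => fun (ω : Nat) => succ ω) c) 0 5
  ~> (fun (c : Nat) => elimNat (fun (σ : Nat) => Nat) c (fun (τ : Nat) => fun (a : Nat) => succ a) 0) 5
  ~> elimNat (fun (c : Nat) => Nat) 5 (fun (σ : Nat) => fun (τ : Nat) => succ τ) 0
  ~> 5
inferred type:
  Nat


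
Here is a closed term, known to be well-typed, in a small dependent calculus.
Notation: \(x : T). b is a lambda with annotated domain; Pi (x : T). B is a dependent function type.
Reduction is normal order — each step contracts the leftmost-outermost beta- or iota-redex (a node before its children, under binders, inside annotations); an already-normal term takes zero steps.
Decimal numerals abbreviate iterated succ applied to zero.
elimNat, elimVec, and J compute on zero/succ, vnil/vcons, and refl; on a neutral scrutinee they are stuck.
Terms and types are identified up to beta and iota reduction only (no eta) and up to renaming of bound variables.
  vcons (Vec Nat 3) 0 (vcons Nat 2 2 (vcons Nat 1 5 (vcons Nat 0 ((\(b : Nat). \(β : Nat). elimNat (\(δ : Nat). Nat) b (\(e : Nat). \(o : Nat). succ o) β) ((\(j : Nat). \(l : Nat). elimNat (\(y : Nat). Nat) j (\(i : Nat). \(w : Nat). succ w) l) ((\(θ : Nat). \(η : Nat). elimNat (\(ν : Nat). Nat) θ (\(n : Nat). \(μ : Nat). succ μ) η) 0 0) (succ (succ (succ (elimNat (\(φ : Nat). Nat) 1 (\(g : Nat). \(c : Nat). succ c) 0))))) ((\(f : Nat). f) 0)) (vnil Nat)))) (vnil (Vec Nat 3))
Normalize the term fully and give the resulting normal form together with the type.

reduced normal form:
  vcons (Vec Nat 3) 0 (vcons Nat 2 2 (vcons Nat 1 5 (vcons Nat 0 4 (vnil Nat)))) (vnil (Vec Nat 3))
inferred type:
  Vec (Vec Nat 3) 1
observation: normalization takes exactly 23 steps under the normal-order strategy.


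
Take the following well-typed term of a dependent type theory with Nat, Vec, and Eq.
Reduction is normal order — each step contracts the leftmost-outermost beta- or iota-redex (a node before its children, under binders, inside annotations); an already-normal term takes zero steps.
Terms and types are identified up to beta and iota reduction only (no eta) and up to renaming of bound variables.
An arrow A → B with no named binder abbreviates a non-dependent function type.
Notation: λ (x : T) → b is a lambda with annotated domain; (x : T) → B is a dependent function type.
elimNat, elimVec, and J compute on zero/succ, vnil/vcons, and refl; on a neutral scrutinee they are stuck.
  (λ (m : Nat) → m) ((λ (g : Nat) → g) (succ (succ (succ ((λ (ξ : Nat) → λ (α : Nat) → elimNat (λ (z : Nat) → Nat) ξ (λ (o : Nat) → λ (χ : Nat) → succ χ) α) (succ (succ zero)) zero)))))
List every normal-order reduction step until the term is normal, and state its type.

normal-order reduction sequence:
  (λ (m : Nat) → m) ((λ (g : Nat) → g) (succ (succ (succ ((λ (ξ : Nat) → λ (α : Nat) → elimNat (λ (z : Nat) → Nat) ξ (λ (o : Nat) → λ (χ : Nat) → succ χ) α) (succ (succ zero)) zero)))))
  ~> (λ (m : Nat) → m) (succ (succ (succ ((λ (g : Nat) → λ (ξ : Nat) → elimNat (λ (α : Nat) → Nat) g (λ (z : Nat) → λ (o : Nat) → succ o) ξ) (succ (succ zero)) zero))))
  ~> succ (succ (succ ((λ (m : Nat) → λ (g : Nat) → elimNat (λ (ξ : Nat) → Nat) m (λ (α : Nat) → λ (z : Nat) → succ z) g) (succ (succ zero)) zero)))
  ~> succ (succ (succ ((λ (m : Nat) → elimNat (λ (g : Nat) → Nat) (succ (succ zero)) (λ (ξ : Nat) → λ (α : Nat) → succ α) m) zero)))
  ~> succ (succ (succ (elimNat (λ (m : Nat) → Nat) (succ (succ zero)) (λ (g : Nat) → λ (ξ : Nat) → succ ξ) zero)))
  ~> succ (succ (succ (succ (succ zero))))
the term's type:
  Nat


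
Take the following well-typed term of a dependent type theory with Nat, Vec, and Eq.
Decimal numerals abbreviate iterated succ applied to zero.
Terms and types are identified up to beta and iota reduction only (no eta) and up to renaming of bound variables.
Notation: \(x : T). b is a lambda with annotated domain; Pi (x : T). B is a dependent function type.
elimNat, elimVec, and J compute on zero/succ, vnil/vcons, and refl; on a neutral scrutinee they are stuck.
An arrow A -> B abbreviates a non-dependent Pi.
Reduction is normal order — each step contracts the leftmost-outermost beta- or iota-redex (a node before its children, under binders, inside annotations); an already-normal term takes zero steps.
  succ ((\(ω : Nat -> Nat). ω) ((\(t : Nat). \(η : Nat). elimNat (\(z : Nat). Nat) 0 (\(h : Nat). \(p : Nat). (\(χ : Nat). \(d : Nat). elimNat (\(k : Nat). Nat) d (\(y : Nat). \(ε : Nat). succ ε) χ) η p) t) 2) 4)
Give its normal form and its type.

normal form:
  9
inferred type:
  Nat
observation: the first redex contracted is a beta-redex; the normal form is reached in 40 normal-order steps.


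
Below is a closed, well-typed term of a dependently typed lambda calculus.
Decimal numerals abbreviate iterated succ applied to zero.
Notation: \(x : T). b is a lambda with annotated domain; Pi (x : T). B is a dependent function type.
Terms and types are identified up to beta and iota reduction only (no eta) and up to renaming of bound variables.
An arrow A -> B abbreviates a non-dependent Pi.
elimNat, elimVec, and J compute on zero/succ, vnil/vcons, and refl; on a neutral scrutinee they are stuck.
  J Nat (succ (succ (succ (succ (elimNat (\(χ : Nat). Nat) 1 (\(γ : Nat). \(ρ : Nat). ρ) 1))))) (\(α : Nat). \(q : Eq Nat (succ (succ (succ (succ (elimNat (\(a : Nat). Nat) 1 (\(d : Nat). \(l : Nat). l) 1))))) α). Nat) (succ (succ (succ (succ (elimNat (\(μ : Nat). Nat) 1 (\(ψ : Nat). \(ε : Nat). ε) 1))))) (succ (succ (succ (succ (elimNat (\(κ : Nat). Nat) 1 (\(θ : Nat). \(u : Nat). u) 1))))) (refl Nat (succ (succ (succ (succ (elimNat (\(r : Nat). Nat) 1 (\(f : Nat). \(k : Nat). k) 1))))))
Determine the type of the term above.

the term's type:
  Nat


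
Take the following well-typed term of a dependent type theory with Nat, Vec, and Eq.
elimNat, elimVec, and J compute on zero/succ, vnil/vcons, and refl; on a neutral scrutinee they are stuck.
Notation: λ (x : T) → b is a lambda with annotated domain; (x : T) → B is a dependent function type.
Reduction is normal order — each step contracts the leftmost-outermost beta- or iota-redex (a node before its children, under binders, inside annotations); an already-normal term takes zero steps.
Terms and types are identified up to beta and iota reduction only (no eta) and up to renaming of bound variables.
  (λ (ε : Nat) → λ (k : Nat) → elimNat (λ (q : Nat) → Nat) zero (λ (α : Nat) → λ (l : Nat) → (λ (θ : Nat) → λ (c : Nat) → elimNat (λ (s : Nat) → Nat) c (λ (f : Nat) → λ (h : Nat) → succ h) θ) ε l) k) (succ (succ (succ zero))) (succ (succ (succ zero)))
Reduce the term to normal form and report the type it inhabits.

resulting normal form:
  succ (succ (succ (succ (succ (succ (succ (succ (succ zero))))))))
inferred type:
  Nat
observation: the first redex contracted is a beta-redex; the normal form is reached in 48 normal-order steps.


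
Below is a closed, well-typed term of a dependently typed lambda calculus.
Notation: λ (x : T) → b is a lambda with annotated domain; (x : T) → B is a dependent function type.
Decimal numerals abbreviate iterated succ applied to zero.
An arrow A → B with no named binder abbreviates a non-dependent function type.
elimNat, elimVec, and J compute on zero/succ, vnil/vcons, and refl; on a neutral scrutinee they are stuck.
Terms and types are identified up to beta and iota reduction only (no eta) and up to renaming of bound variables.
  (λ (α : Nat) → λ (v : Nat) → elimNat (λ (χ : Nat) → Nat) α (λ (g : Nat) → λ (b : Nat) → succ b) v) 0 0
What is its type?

inferred type:
  Nat


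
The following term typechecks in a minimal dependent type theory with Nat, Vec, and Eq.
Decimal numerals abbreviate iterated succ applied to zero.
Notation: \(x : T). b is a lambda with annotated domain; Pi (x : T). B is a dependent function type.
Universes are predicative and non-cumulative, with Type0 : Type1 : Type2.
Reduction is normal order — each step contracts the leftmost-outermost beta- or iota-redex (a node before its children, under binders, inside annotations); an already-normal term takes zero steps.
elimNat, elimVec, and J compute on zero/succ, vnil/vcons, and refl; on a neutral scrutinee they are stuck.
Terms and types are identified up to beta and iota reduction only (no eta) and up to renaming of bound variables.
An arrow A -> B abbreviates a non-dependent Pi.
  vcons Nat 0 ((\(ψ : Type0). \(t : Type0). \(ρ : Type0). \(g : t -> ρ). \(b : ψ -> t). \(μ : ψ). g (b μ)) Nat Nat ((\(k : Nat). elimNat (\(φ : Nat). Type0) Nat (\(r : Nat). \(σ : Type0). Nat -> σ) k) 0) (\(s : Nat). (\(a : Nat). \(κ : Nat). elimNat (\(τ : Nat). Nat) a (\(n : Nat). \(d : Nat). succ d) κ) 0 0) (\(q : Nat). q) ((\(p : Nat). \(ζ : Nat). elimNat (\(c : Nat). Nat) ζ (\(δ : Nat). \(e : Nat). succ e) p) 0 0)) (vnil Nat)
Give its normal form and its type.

resulting normal form:
  vcons Nat 0 0 (vnil Nat)
inferred type:
  Vec Nat 1
observation: the first redex contracted is a beta-redex; the normal form is reached in 10 normal-order steps.


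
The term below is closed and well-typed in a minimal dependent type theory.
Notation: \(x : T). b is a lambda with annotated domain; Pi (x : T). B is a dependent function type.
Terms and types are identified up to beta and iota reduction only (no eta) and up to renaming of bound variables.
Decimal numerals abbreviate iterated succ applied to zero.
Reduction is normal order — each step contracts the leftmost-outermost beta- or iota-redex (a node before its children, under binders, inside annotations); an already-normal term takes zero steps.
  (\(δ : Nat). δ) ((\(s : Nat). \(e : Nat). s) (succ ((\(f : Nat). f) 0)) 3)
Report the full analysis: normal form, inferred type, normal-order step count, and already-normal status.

normal form:
  1
type:
  Nat
reduction steps (normal order): 4
term was already normal: no
first redex: a beta-redex


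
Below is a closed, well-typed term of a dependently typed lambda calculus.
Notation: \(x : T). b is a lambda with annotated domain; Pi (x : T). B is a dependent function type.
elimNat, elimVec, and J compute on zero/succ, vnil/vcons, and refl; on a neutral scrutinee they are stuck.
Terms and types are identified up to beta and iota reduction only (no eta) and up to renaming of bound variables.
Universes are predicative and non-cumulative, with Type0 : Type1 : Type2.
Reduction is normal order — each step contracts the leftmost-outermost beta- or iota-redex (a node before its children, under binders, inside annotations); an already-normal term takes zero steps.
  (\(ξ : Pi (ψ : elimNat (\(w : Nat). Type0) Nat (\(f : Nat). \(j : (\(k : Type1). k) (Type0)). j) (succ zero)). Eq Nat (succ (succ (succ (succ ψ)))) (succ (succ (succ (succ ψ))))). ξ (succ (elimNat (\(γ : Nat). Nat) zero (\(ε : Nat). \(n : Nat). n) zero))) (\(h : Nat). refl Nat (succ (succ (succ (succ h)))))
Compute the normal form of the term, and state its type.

normal form:
  refl Nat (succ (succ (succ (succ (succ zero)))))
type:
  Eq Nat (succ (succ (succ (succ (succ zero))))) (succ (succ (succ (succ (succ zero)))))


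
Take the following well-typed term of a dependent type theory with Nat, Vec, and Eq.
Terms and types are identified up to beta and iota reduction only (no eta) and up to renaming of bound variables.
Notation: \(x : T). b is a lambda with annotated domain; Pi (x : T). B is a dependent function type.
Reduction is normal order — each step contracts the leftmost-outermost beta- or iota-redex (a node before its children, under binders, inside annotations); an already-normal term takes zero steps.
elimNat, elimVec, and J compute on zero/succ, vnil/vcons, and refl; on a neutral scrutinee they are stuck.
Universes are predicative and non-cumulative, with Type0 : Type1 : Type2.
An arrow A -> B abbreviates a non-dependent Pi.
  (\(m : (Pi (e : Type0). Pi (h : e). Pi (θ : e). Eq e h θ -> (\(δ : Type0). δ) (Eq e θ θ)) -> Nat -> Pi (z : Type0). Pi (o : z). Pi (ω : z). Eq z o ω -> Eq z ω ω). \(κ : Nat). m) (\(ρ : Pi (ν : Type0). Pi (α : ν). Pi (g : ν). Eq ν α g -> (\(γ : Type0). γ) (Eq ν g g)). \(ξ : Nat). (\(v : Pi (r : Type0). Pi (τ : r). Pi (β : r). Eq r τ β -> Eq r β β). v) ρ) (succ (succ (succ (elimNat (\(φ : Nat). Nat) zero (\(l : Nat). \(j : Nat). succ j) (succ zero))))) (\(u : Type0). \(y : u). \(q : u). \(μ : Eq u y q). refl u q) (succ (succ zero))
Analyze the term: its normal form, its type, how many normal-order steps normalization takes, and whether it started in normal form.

resulting normal form:
  \(m : Type0). \(e : m). \(h : m). \(θ : Eq m e h). refl m h
the term's type:
  Pi (m : Type0). Pi (e : m). Pi (h : m). Eq m e h -> Eq m h h
normal-order step count: 5
term was already normal: no
first redex: a beta-redex


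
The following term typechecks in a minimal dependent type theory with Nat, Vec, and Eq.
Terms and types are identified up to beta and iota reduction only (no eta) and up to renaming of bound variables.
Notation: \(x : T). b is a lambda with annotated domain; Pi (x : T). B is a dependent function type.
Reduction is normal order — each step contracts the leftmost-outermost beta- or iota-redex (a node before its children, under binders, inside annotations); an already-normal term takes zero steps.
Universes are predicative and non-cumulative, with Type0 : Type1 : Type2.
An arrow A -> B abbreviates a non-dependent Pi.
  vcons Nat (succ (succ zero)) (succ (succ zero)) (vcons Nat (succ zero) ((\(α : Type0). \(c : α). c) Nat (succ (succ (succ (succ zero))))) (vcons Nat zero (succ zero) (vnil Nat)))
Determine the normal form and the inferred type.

normal form:
  vcons Nat (succ (succ zero)) (succ (succ zero)) (vcons Nat (succ zero) (succ (succ (succ (succ zero)))) (vcons Nat zero (succ zero) (vnil Nat)))
type:
  Vec Nat (succ (succ (succ zero)))


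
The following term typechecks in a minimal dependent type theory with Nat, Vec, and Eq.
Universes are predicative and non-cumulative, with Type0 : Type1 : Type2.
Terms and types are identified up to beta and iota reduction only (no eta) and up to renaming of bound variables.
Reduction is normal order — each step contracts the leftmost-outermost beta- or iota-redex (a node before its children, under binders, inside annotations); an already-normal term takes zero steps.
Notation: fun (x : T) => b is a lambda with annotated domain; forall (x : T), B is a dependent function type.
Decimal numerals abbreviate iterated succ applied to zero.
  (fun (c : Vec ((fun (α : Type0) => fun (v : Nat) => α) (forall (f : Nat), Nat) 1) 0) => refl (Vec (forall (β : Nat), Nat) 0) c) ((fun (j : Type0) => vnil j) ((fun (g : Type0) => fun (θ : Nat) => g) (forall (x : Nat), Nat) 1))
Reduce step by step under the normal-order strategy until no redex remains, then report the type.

normal-order reduction sequence:
  (fun (c : Vec ((fun (α : Type0) => fun (v : Nat) => α) (forall (f : Nat), Nat) 1) 0) => refl (Vec (forall (β : Nat), Nat) 0) c) ((fun (j : Type0) => vnil j) ((fun (g : Type0) => fun (θ : Nat) => g) (forall (x : Nat), Nat) 1))
  ~> refl (Vec (forall (c : Nat), Nat) 0) ((fun (α : Type0) => vnil α) ((fun (v : Type0) => fun (f : Nat) => v) (forall (β : Nat), Nat) 1))
  ~> refl (Vec (forall (c : Nat), Nat) 0) (vnil ((fun (α : Type0) => fun (v : Nat) => α) (forall (f : Nat), Nat) 1))
  ~> refl (Vec (forall (c : Nat), Nat) 0) (vnil ((fun (α : Nat) => forall (v : Nat), Nat) 1))
  ~> refl (Vec (forall (c : Nat), Nat) 0) (vnil (forall (α : Nat), Nat))
inferred type:
  Eq (Vec (forall (c : Nat), Nat) 0) (vnil (forall (α : Nat), Nat)) (vnil (forall (v : Nat), Nat))


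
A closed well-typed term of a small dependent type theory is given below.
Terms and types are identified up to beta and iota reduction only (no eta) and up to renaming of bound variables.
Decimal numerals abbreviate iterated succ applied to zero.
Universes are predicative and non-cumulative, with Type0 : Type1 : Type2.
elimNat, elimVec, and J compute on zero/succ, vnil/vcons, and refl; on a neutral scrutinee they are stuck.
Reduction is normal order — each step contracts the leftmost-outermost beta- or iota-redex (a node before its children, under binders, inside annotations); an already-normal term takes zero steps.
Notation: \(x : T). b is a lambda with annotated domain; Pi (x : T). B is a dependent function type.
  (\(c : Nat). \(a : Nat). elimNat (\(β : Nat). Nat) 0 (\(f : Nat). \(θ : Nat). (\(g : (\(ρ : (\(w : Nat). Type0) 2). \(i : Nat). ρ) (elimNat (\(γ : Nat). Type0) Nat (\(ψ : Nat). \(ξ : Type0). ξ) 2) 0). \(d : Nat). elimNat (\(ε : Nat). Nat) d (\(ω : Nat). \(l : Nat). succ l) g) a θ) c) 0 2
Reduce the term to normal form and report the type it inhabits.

resulting normal form:
  0
inferred type:
  Nat
observation: contracting a beta-redex first, the term normalizes in 3 steps.


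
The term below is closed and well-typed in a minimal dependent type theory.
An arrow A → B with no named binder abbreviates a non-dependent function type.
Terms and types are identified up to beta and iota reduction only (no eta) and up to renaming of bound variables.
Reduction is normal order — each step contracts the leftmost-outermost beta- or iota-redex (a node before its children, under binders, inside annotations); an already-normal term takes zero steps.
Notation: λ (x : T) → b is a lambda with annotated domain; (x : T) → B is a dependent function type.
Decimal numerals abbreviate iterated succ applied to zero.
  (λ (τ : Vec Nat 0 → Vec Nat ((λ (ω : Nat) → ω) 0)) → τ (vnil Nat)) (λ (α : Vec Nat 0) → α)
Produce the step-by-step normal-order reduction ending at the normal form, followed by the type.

reduction (normal order):
  (λ (τ : Vec Nat 0 → Vec Nat ((λ (ω : Nat) → ω) 0)) → τ (vnil Nat)) (λ (α : Vec Nat 0) → α)
  ~> (λ (τ : Vec Nat 0) → τ) (vnil Nat)
  ~> vnil Nat
inferred type:
  Vec Nat 0


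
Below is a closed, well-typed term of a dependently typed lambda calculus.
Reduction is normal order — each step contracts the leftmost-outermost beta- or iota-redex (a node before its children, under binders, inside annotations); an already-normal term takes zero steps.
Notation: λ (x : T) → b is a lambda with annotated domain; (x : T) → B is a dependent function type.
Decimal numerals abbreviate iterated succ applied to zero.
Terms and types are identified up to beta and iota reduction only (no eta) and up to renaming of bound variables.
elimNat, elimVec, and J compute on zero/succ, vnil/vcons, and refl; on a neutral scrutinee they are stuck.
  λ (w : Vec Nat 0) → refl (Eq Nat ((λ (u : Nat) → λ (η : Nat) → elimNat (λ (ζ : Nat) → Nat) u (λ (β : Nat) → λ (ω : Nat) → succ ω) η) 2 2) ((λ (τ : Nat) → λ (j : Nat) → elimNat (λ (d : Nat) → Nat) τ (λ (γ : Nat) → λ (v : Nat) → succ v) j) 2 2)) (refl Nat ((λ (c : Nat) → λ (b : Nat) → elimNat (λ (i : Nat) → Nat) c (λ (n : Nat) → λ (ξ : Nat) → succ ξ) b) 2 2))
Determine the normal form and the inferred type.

normal form:
  λ (w : Vec Nat 0) → refl (Eq Nat 4 4) (refl Nat 4)
inferred type:
  (w : Vec Nat 0) → Eq (Eq Nat 4 4) (refl Nat 4) (refl Nat 4)
observation: the term reaches its normal form after 27 normal-order steps.
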